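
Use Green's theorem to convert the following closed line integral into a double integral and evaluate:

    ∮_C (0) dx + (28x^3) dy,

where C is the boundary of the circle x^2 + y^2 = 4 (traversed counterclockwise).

Green's theorem converts the closed line integral into a double integral over the enclosed region D:

    ∮_C P dx + Q dy = ∬_D (∂Q/∂x - ∂P/∂y) dA.

Here P = 0, Q = 28x^3, so

    ∂Q/∂x = 84x^2,    ∂P/∂y = 0,
    ∂Q/∂x - ∂P/∂y = 84x^2.

D is the region x^2 + y^2 ≤ 4. Evaluating the double integral:

In polar coordinates (x = r cos θ, y = r sin θ, dA = r dr dθ) the integrand becomes 84r^2cos(θ)^2, so

    ∬_D (84x^2) dA = ∫_0^{2π} ∫_0^{2} (84r^2cos(θ)^2) · r dr dθ.

Inner (r from 0 to 2): 336cos(θ)^2.
Outer (θ from 0 to 2π): 336π.

Therefore ∮_C P dx + Q dy = 336π.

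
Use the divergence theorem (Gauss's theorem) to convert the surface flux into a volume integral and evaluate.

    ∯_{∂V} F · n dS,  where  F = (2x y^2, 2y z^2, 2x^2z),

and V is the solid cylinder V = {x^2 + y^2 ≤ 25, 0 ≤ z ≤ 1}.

By the divergence theorem,

    ∯_{∂V} F · n dS = ∭_V (∇ · F) dV.

Compute the divergence:
    ∇ · F = ∂F_x/∂x + ∂F_y/∂y + ∂F_z/∂z = 2y^2 + 2z^2 + 2x^2 = 2x^2 + 2y^2 + 2z^2.

In cylindrical coordinates, x = r cos(θ), y = r sin(θ), z = z, dV = r dr dθ dz, with 0 ≤ r ≤ 5, 0 ≤ θ ≤ 2π, 0 ≤ z ≤ 1.

The integrand, after substitution and multiplying by the volume element, becomes (2r^2 + 2z^2) · r, so

    ∭_V (∇·F) dV = ∫_0^{2π} ∫_0^{5} ∫_0^{1} (2r^2 + 2z^2) · r dz dr dθ.

Inner (z from 0 to 1): 2r (r^2 + 1/3).
Middle (r from 0 to 5): 1925/6.
Outer (θ from 0 to 2π): 1925π/3.

Therefore ∯_{∂V} F · n dS = 1925π/3.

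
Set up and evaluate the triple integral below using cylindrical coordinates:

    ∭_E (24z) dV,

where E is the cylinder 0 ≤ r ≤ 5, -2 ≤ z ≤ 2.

In cylindrical coordinates, x = r cos(θ), y = r sin(θ), z = z, and dV = r dr dθ dz.

The integrand becomes 24z, so

    ∭_E (24z) dV = ∫_{0}^{2π} ∫_{0}^{5} ∫_{-2}^{2} (24z) · r dz dr dθ.

Inner (z): 0.
Middle (r from 0 to 5): 0.
Outer (θ): 0.

Therefore the triple integral equals 0.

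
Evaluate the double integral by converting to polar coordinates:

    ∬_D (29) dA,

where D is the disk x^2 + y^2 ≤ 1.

The region D is 0 ≤ r ≤ 1, 0 ≤ θ ≤ 2π in polar coordinates, where x = r cos(θ), y = r sin(θ), and dA = r dr dθ.

Under the substitution, the integrand becomes 29, so

    ∬_D (29) dA = ∫_{0}^{2π} ∫_{0}^{1} (29) · r dr dθ.

Inner integral (in r): ∫_{0}^{1} (29) · r dr = 29/2.

Outer integral (in θ): ∫_{0}^{2π} (29/2) dθ = 29π.

Therefore ∬_D (29) dA = 29π.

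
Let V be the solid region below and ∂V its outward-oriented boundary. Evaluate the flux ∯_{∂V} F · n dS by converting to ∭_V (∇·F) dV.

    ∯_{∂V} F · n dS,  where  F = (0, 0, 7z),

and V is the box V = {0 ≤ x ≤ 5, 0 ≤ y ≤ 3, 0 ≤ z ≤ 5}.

By the divergence theorem,

    ∯_{∂V} F · n dS = ∭_V (∇ · F) dV.

Compute the divergence:
    ∇ · F = ∂F_x/∂x + ∂F_y/∂y + ∂F_z/∂z = 0 + 0 + 7 = 7.

V is a rectangular box, so dV = dx dy dz with 0 ≤ x ≤ 5, 0 ≤ y ≤ 3, 0 ≤ z ≤ 5.

Integrate (7) over V as an iterated integral:

    ∭_V (∇·F) dV = ∫_0^{5} ∫_0^{3} ∫_0^{5} (7) dz dy dx.

Inner (z from 0 to 5): 35.
Middle (y from 0 to 3): 105.
Outer (x from 0 to 5): 525.

Therefore ∯_{∂V} F · n dS = 525.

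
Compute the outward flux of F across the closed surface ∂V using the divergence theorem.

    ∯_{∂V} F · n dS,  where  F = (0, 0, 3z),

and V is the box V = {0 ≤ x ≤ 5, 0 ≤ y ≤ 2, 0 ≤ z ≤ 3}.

By the divergence theorem,

    ∯_{∂V} F · n dS = ∭_V (∇ · F) dV.

Compute the divergence:
    ∇ · F = ∂F_x/∂x + ∂F_y/∂y + ∂F_z/∂z = 0 + 0 + 3 = 3.

V is a rectangular box, so dV = dx dy dz with 0 ≤ x ≤ 5, 0 ≤ y ≤ 2, 0 ≤ z ≤ 3.

Integrate (3) over V as an iterated integral:

    ∭_V (∇·F) dV = ∫_0^{5} ∫_0^{2} ∫_0^{3} (3) dz dy dx.

Inner (z from 0 to 3): 9.
Middle (y from 0 to 2): 18.
Outer (x from 0 to 5): 90.

Therefore ∯_{∂V} F · n dS = 90.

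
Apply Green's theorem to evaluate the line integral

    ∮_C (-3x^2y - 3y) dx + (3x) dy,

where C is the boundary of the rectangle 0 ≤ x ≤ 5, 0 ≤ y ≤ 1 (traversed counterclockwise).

Green's theorem converts the closed line integral into a double integral over the enclosed region D:

    ∮_C P dx + Q dy = ∬_D (∂Q/∂x - ∂P/∂y) dA.

Here P = -3x^2y - 3y, Q = 3x, so

    ∂Q/∂x = 3,    ∂P/∂y = -3x^2 - 3,
    ∂Q/∂x - ∂P/∂y = 3x^2 + 6.

D is the region 0 ≤ x ≤ 5, 0 ≤ y ≤ 1. Evaluating the double integral:

    ∬_D (3x^2 + 6) dA = ∫_0^{5} ∫_0^{1} (3x^2 + 6) dy dx.

Inner (y from 0 to 1): 3x^2 + 6.
Outer (x from 0 to 5): 155.

Therefore ∮_C P dx + Q dy = 155.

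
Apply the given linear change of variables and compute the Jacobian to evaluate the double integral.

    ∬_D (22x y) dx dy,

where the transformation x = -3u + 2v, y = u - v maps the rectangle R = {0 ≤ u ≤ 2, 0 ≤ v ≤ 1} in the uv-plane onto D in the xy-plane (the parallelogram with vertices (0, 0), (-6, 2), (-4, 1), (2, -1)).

Compute the Jacobian determinant of (x, y) with respect to (u, v):

    ∂(x,y)/∂(u,v) = | -3  2 | = (-3)(-1) - (2)(1) = 1.
                   | 1  -1 |

Its absolute value is |J| = 1 (the area scaling factor).

Substituting x = -3u + 2v, y = u - v into the integrand,

    22x y → -66u^2 + 110u v - 44v^2,

so the integral becomes

    ∬_R (-66u^2 + 110u v - 44v^2) · |J| du dv = ∫_0^2 ∫_0^1 (-66u^2 + 110u v - 44v^2) dv du.

Inner (v): -66u^2 + 55u - 44/3.
Outer (u): -286/3.

Therefore ∬_D (22x y) dx dy = -286/3.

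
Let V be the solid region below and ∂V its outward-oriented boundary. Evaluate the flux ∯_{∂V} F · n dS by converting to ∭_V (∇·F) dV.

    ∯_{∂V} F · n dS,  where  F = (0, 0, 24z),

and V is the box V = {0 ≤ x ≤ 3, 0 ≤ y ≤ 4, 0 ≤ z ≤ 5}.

By the divergence theorem,

    ∯_{∂V} F · n dS = ∭_V (∇ · F) dV.

Compute the divergence:
    ∇ · F = ∂F_x/∂x + ∂F_y/∂y + ∂F_z/∂z = 0 + 0 + 24 = 24.

V is a rectangular box, so dV = dx dy dz with 0 ≤ x ≤ 3, 0 ≤ y ≤ 4, 0 ≤ z ≤ 5.

Integrate (24) over V as an iterated integral:

    ∭_V (∇·F) dV = ∫_0^{3} ∫_0^{4} ∫_0^{5} (24) dz dy dx.

Inner (z from 0 to 5): 120.
Middle (y from 0 to 4): 480.
Outer (x from 0 to 3): 1440.

Therefore ∯_{∂V} F · n dS = 1440.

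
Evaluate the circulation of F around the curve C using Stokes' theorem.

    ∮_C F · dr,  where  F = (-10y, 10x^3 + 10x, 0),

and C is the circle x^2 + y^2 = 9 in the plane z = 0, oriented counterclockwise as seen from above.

Let S be the flat disk x^2 + y^2 ≤ 9 in the plane z = 0, with upward unit normal n̂ = ẑ. By Stokes' theorem,

    ∮_C F · dr = ∬_S (∇ × F) · n̂ dS = ∬_D (curl F)_z dA,

where D is the disk x^2 + y^2 ≤ 9.

Compute the curl of F = (-10y, 10x^3 + 10x, 0):
    (∇ × F)_x = ∂F_z/∂y - ∂F_y/∂z = 0,
    (∇ × F)_y = ∂F_x/∂z - ∂F_z/∂x = 0,
    (∇ × F)_z = ∂F_y/∂x - ∂F_x/∂y = 30x^2 + 20.

On z = 0, (curl F)_z = 30x^2 + 20.

Convert to polar (x = r cos θ, y = r sin θ, dA = r dr dθ); the integrand becomes 30r^2cos(θ)^2 + 20, so

    ∬_D (curl F)_z dA = ∫_0^{2π} ∫_0^{3} (30r^2cos(θ)^2 + 20) · r dr dθ.

Inner (r from 0 to 3): 1215cos(θ)^2/2 + 90.
Outer (θ from 0 to 2π): 1575π/2.

Therefore ∮_C F · dr = 1575π/2.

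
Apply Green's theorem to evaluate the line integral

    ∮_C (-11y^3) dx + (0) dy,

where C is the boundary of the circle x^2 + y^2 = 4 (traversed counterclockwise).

Green's theorem converts the closed line integral into a double integral over the enclosed region D:

    ∮_C P dx + Q dy = ∬_D (∂Q/∂x - ∂P/∂y) dA.

Here P = -11y^3, Q = 0, so

    ∂Q/∂x = 0,    ∂P/∂y = -33y^2,
    ∂Q/∂x - ∂P/∂y = 33y^2.

D is the region x^2 + y^2 ≤ 4. Evaluating the double integral:

In polar coordinates (x = r cos θ, y = r sin θ, dA = r dr dθ) the integrand becomes 33r^2sin(θ)^2, so

    ∬_D (33y^2) dA = ∫_0^{2π} ∫_0^{2} (33r^2sin(θ)^2) · r dr dθ.

Inner (r from 0 to 2): 132sin(θ)^2.
Outer (θ from 0 to 2π): 132π.

Therefore ∮_C P dx + Q dy = 132π.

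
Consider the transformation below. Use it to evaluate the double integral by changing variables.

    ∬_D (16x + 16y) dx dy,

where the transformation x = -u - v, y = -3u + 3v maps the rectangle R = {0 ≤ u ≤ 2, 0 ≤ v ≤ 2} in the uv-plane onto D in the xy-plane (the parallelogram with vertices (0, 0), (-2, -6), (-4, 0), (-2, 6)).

Compute the Jacobian determinant of (x, y) with respect to (u, v):

    ∂(x,y)/∂(u,v) = | -1  -1 | = (-1)(3) - (-1)(-3) = -6.
                   | -3  3 |

Its absolute value is |J| = 6 (the area scaling factor).

Substituting x = -u - v, y = -3u + 3v into the integrand,

    16x + 16y → -64u + 32v,

so the integral becomes

    ∬_R (-64u + 32v) · |J| du dv = ∫_0^2 ∫_0^2 (-384u + 192v) dv du.

Inner (v): 384 - 768u.
Outer (u): -768.

Therefore ∬_D (16x + 16y) dx dy = -768.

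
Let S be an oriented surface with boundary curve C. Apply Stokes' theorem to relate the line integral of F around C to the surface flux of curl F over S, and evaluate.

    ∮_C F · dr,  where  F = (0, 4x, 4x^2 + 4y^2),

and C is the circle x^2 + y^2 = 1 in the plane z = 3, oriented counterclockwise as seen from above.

Let S be the flat disk x^2 + y^2 ≤ 1 in the plane z = 3, with upward unit normal n̂ = ẑ. By Stokes' theorem,

    ∮_C F · dr = ∬_S (∇ × F) · n̂ dS = ∬_D (curl F)_z dA,

where D is the disk x^2 + y^2 ≤ 1.

Compute the curl of F = (0, 4x, 4x^2 + 4y^2):
    (∇ × F)_x = ∂F_z/∂y - ∂F_y/∂z = 8y,
    (∇ × F)_y = ∂F_x/∂z - ∂F_z/∂x = -8x,
    (∇ × F)_z = ∂F_y/∂x - ∂F_x/∂y = 4.

On z = 3, (curl F)_z = 4.

Convert to polar (x = r cos θ, y = r sin θ, dA = r dr dθ); the integrand becomes 4, so

    ∬_D (curl F)_z dA = ∫_0^{2π} ∫_0^{1} (4) · r dr dθ.

Inner (r from 0 to 1): 2.
Outer (θ from 0 to 2π): 4π.

Therefore ∮_C F · dr = 4π.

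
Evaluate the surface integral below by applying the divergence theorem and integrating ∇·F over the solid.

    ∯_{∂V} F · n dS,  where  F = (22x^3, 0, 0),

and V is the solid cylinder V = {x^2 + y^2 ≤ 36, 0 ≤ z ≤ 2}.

By the divergence theorem,

    ∯_{∂V} F · n dS = ∭_V (∇ · F) dV.

Compute the divergence:
    ∇ · F = ∂F_x/∂x + ∂F_y/∂y + ∂F_z/∂z = 66x^2 + 0 + 0 = 66x^2.

In cylindrical coordinates, x = r cos(θ), y = r sin(θ), z = z, dV = r dr dθ dz, with 0 ≤ r ≤ 6, 0 ≤ θ ≤ 2π, 0 ≤ z ≤ 2.

The integrand, after substitution and multiplying by the volume element, becomes (66r^2cos(θ)^2) · r, so

    ∭_V (∇·F) dV = ∫_0^{2π} ∫_0^{6} ∫_0^{2} (66r^2cos(θ)^2) · r dz dr dθ.

Inner (z from 0 to 2): 132r^3cos(θ)^2.
Middle (r from 0 to 6): 42768cos(θ)^2.
Outer (θ from 0 to 2π): 42768π.

Therefore ∯_{∂V} F · n dS = 42768π.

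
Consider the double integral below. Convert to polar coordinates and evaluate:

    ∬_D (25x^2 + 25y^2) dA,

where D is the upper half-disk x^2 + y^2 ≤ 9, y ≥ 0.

The region D is 0 ≤ r ≤ 3, 0 ≤ θ ≤ π in polar coordinates, where x = r cos(θ), y = r sin(θ), and dA = r dr dθ.

Under the substitution, the integrand becomes 25r^2, so

    ∬_D (25x^2 + 25y^2) dA = ∫_{0}^{π} ∫_{0}^{3} (25r^2) · r dr dθ.

Inner integral (in r): ∫_{0}^{3} (25r^2) · r dr = 2025/4.

Outer integral (in θ): ∫_{0}^{π} (2025/4) dθ = 2025π/4.

Therefore ∬_D (25x^2 + 25y^2) dA = 2025π/4.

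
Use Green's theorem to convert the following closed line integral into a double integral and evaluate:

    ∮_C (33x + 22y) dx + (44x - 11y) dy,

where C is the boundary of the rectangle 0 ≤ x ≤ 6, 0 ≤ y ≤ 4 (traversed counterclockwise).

Green's theorem converts the closed line integral into a double integral over the enclosed region D:

    ∮_C P dx + Q dy = ∬_D (∂Q/∂x - ∂P/∂y) dA.

Here P = 33x + 22y, Q = 44x - 11y, so

    ∂Q/∂x = 44,    ∂P/∂y = 22,
    ∂Q/∂x - ∂P/∂y = 22.

D is the region 0 ≤ x ≤ 6, 0 ≤ y ≤ 4. Evaluating the double integral:

    ∬_D (22) dA = ∫_0^{6} ∫_0^{4} (22) dy dx.

Inner (y from 0 to 4): 88.
Outer (x from 0 to 6): 528.

Therefore ∮_C P dx + Q dy = 528.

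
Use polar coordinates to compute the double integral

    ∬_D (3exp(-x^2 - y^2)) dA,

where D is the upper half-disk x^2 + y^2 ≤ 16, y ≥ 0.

The region D is 0 ≤ r ≤ 4, 0 ≤ θ ≤ π in polar coordinates, where x = r cos(θ), y = r sin(θ), and dA = r dr dθ.

Under the substitution, the integrand becomes 3exp(-r^2), so

    ∬_D (3exp(-x^2 - y^2)) dA = ∫_{0}^{π} ∫_{0}^{4} (3exp(-r^2)) · r dr dθ.

Inner integral (in r): ∫_{0}^{4} (3exp(-r^2)) · r dr = 3/2 - 3exp(-16)/2.

Outer integral (in θ): ∫_{0}^{π} (3/2 - 3exp(-16)/2) dθ = -3π (1 - exp(16))exp(-16)/2.

Therefore ∬_D (3exp(-x^2 - y^2)) dA = -3π (1 - exp(16))exp(-16)/2.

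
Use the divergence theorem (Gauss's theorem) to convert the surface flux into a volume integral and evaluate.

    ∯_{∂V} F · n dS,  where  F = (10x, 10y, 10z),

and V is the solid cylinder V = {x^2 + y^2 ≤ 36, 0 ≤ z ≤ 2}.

By the divergence theorem,

    ∯_{∂V} F · n dS = ∭_V (∇ · F) dV.

Compute the divergence:
    ∇ · F = ∂F_x/∂x + ∂F_y/∂y + ∂F_z/∂z = 10 + 10 + 10 = 30.

In cylindrical coordinates, x = r cos(θ), y = r sin(θ), z = z, dV = r dr dθ dz, with 0 ≤ r ≤ 6, 0 ≤ θ ≤ 2π, 0 ≤ z ≤ 2.

The integrand, after substitution and multiplying by the volume element, becomes (30) · r, so

    ∭_V (∇·F) dV = ∫_0^{2π} ∫_0^{6} ∫_0^{2} (30) · r dz dr dθ.

Inner (z from 0 to 2): 60r.
Middle (r from 0 to 6): 1080.
Outer (θ from 0 to 2π): 2160π.

Therefore ∯_{∂V} F · n dS = 2160π.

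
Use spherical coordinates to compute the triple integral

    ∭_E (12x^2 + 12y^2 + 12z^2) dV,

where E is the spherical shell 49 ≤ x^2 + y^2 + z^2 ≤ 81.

In spherical coordinates, x = ρ sin(φ) cos(θ), y = ρ sin(φ) sin(θ), z = ρ cos(φ), and dV = ρ^2 sin(φ) dρ dφ dθ.

The integrand becomes 12ρ^2, so

    ∭_E (12x^2 + 12y^2 + 12z^2) dV = ∫_{0}^{2π} ∫_{0}^{π} ∫_{7}^{9} (12ρ^2) · ρ^2 sin(φ) dρ dφ dθ.

Inner (ρ): 506904sin(φ)/5.
Middle (φ): 1013808/5.
Outer (θ): 2027616π/5.

Therefore the triple integral equals 2027616π/5.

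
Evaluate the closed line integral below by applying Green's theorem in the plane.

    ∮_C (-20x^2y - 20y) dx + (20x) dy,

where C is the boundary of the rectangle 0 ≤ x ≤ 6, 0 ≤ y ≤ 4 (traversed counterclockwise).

Green's theorem converts the closed line integral into a double integral over the enclosed region D:

    ∮_C P dx + Q dy = ∬_D (∂Q/∂x - ∂P/∂y) dA.

Here P = -20x^2y - 20y, Q = 20x, so

    ∂Q/∂x = 20,    ∂P/∂y = -20x^2 - 20,
    ∂Q/∂x - ∂P/∂y = 20x^2 + 40.

D is the region 0 ≤ x ≤ 6, 0 ≤ y ≤ 4. Evaluating the double integral:

    ∬_D (20x^2 + 40) dA = ∫_0^{6} ∫_0^{4} (20x^2 + 40) dy dx.

Inner (y from 0 to 4): 80x^2 + 160.
Outer (x from 0 to 6): 6720.

Therefore ∮_C P dx + Q dy = 6720.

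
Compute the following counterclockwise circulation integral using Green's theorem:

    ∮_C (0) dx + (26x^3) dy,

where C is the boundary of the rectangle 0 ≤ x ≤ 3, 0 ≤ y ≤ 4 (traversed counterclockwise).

Green's theorem converts the closed line integral into a double integral over the enclosed region D:

    ∮_C P dx + Q dy = ∬_D (∂Q/∂x - ∂P/∂y) dA.

Here P = 0, Q = 26x^3, so

    ∂Q/∂x = 78x^2,    ∂P/∂y = 0,
    ∂Q/∂x - ∂P/∂y = 78x^2.

D is the region 0 ≤ x ≤ 3, 0 ≤ y ≤ 4. Evaluating the double integral:

    ∬_D (78x^2) dA = ∫_0^{3} ∫_0^{4} (78x^2) dy dx.

Inner (y from 0 to 4): 312x^2.
Outer (x from 0 to 3): 2808.

Therefore ∮_C P dx + Q dy = 2808.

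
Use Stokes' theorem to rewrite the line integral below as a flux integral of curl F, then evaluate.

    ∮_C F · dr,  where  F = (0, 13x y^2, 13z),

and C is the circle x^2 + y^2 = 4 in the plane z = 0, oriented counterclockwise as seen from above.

Let S be the flat disk x^2 + y^2 ≤ 4 in the plane z = 0, with upward unit normal n̂ = ẑ. By Stokes' theorem,

    ∮_C F · dr = ∬_S (∇ × F) · n̂ dS = ∬_D (curl F)_z dA,

where D is the disk x^2 + y^2 ≤ 4.

Compute the curl of F = (0, 13x y^2, 13z):
    (∇ × F)_x = ∂F_z/∂y - ∂F_y/∂z = 0,
    (∇ × F)_y = ∂F_x/∂z - ∂F_z/∂x = 0,
    (∇ × F)_z = ∂F_y/∂x - ∂F_x/∂y = 13y^2.

On z = 0, (curl F)_z = 13y^2.

Convert to polar (x = r cos θ, y = r sin θ, dA = r dr dθ); the integrand becomes 13r^2sin(θ)^2, so

    ∬_D (curl F)_z dA = ∫_0^{2π} ∫_0^{2} (13r^2sin(θ)^2) · r dr dθ.

Inner (r from 0 to 2): 52sin(θ)^2.
Outer (θ from 0 to 2π): 52π.

Therefore ∮_C F · dr = 52π.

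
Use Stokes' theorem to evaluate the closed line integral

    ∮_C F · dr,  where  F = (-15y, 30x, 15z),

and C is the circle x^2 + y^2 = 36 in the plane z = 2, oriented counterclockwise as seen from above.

Let S be the flat disk x^2 + y^2 ≤ 36 in the plane z = 2, with upward unit normal n̂ = ẑ. By Stokes' theorem,

    ∮_C F · dr = ∬_S (∇ × F) · n̂ dS = ∬_D (curl F)_z dA,

where D is the disk x^2 + y^2 ≤ 36.

Compute the curl of F = (-15y, 30x, 15z):
    (∇ × F)_x = ∂F_z/∂y - ∂F_y/∂z = 0,
    (∇ × F)_y = ∂F_x/∂z - ∂F_z/∂x = 0,
    (∇ × F)_z = ∂F_y/∂x - ∂F_x/∂y = 45.

On z = 2, (curl F)_z = 45.

Convert to polar (x = r cos θ, y = r sin θ, dA = r dr dθ); the integrand becomes 45, so

    ∬_D (curl F)_z dA = ∫_0^{2π} ∫_0^{6} (45) · r dr dθ.

Inner (r from 0 to 6): 810.
Outer (θ from 0 to 2π): 1620π.

Therefore ∮_C F · dr = 1620π.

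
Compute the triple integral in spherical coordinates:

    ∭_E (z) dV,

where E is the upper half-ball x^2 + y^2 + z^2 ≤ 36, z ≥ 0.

In spherical coordinates, x = ρ sin(φ) cos(θ), y = ρ sin(φ) sin(θ), z = ρ cos(φ), and dV = ρ^2 sin(φ) dρ dφ dθ.

The integrand becomes ρ cos(φ), so

    ∭_E (z) dV = ∫_{0}^{2π} ∫_{0}^{π/2} ∫_{0}^{6} (ρ cos(φ)) · ρ^2 sin(φ) dρ dφ dθ.

Inner (ρ): 162sin(2φ).
Middle (φ): 162.
Outer (θ): 324π.

Therefore the triple integral equals 324π.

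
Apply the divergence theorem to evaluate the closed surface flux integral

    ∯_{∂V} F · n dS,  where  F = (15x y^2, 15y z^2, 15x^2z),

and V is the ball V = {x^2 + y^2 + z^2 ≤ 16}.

By the divergence theorem,

    ∯_{∂V} F · n dS = ∭_V (∇ · F) dV.

Compute the divergence:
    ∇ · F = ∂F_x/∂x + ∂F_y/∂y + ∂F_z/∂z = 15y^2 + 15z^2 + 15x^2 = 15x^2 + 15y^2 + 15z^2.

In spherical coordinates, x = ρ sin(φ) cos(θ), y = ρ sin(φ) sin(θ), z = ρ cos(φ), dV = ρ^2 sin(φ) dρ dφ dθ, with 0 ≤ ρ ≤ 4, 0 ≤ φ ≤ π, 0 ≤ θ ≤ 2π.

The integrand, after substitution and multiplying by the volume element, becomes (15ρ^2) · ρ^2 sin(φ), so

    ∭_V (∇·F) dV = ∫_0^{2π} ∫_0^{π} ∫_0^{4} (15ρ^2) · ρ^2 sin(φ) dρ dφ dθ.

Inner (ρ from 0 to 4): 3072sin(φ).
Middle (φ from 0 to π): 6144.
Outer (θ from 0 to 2π): 12288π.

Therefore ∯_{∂V} F · n dS = 12288π.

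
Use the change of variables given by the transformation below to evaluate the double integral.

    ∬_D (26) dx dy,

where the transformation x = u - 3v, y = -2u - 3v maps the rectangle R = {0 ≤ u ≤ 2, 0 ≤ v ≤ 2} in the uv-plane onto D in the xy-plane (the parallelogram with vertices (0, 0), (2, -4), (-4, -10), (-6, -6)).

Compute the Jacobian determinant of (x, y) with respect to (u, v):

    ∂(x,y)/∂(u,v) = | 1  -3 | = (1)(-3) - (-3)(-2) = -9.
                   | -2  -3 |

Its absolute value is |J| = 9 (the area scaling factor).

Substituting x = u - 3v, y = -2u - 3v into the integrand,

    26 → 26,

so the integral becomes

    ∬_R (26) · |J| du dv = ∫_0^2 ∫_0^2 (234) dv du.

Inner (v): 468.
Outer (u): 936.

Therefore ∬_D (26) dx dy = 936.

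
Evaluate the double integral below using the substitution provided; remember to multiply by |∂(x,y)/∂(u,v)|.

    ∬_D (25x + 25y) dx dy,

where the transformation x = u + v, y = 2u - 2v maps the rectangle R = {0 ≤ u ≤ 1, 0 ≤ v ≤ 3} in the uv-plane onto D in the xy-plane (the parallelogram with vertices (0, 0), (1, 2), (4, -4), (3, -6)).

Compute the Jacobian determinant of (x, y) with respect to (u, v):

    ∂(x,y)/∂(u,v) = | 1  1 | = (1)(-2) - (1)(2) = -4.
                   | 2  -2 |

Its absolute value is |J| = 4 (the area scaling factor).

Substituting x = u + v, y = 2u - 2v into the integrand,

    25x + 25y → 75u - 25v,

so the integral becomes

    ∬_R (75u - 25v) · |J| du dv = ∫_0^1 ∫_0^3 (300u - 100v) dv du.

Inner (v): 900u - 450.
Outer (u): 0.

Therefore ∬_D (25x + 25y) dx dy = 0.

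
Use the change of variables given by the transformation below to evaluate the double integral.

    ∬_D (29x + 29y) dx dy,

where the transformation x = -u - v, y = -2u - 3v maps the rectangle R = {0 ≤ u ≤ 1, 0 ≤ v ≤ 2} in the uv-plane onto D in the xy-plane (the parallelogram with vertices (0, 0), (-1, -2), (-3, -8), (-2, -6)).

Compute the Jacobian determinant of (x, y) with respect to (u, v):

    ∂(x,y)/∂(u,v) = | -1  -1 | = (-1)(-3) - (-1)(-2) = 1.
                   | -2  -3 |

Its absolute value is |J| = 1 (the area scaling factor).

Substituting x = -u - v, y = -2u - 3v into the integrand,

    29x + 29y → -87u - 116v,

so the integral becomes

    ∬_R (-87u - 116v) · |J| du dv = ∫_0^1 ∫_0^2 (-87u - 116v) dv du.

Inner (v): -174u - 232.
Outer (u): -319.

Therefore ∬_D (29x + 29y) dx dy = -319.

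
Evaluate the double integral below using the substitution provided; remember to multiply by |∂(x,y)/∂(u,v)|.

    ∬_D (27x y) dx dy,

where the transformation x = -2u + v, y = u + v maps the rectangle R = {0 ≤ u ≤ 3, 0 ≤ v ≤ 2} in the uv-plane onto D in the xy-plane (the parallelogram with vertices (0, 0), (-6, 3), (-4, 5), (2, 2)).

Compute the Jacobian determinant of (x, y) with respect to (u, v):

    ∂(x,y)/∂(u,v) = | -2  1 | = (-2)(1) - (1)(1) = -3.
                   | 1  1 |

Its absolute value is |J| = 3 (the area scaling factor).

Substituting x = -2u + v, y = u + v into the integrand,

    27x y → -54u^2 - 27u v + 27v^2,

so the integral becomes

    ∬_R (-54u^2 - 27u v + 27v^2) · |J| du dv = ∫_0^3 ∫_0^2 (-162u^2 - 81u v + 81v^2) dv du.

Inner (v): -324u^2 - 162u + 216.
Outer (u): -2997.

Therefore ∬_D (27x y) dx dy = -2997.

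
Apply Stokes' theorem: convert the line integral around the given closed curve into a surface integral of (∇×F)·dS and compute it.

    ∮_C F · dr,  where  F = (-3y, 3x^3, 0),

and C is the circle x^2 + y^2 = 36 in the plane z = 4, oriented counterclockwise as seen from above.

Let S be the flat disk x^2 + y^2 ≤ 36 in the plane z = 4, with upward unit normal n̂ = ẑ. By Stokes' theorem,

    ∮_C F · dr = ∬_S (∇ × F) · n̂ dS = ∬_D (curl F)_z dA,

where D is the disk x^2 + y^2 ≤ 36.

Compute the curl of F = (-3y, 3x^3, 0):
    (∇ × F)_x = ∂F_z/∂y - ∂F_y/∂z = 0,
    (∇ × F)_y = ∂F_x/∂z - ∂F_z/∂x = 0,
    (∇ × F)_z = ∂F_y/∂x - ∂F_x/∂y = 9x^2 + 3.

On z = 4, (curl F)_z = 9x^2 + 3.

Convert to polar (x = r cos θ, y = r sin θ, dA = r dr dθ); the integrand becomes 9r^2cos(θ)^2 + 3, so

    ∬_D (curl F)_z dA = ∫_0^{2π} ∫_0^{6} (9r^2cos(θ)^2 + 3) · r dr dθ.

Inner (r from 0 to 6): 2916cos(θ)^2 + 54.
Outer (θ from 0 to 2π): 3024π.

Therefore ∮_C F · dr = 3024π.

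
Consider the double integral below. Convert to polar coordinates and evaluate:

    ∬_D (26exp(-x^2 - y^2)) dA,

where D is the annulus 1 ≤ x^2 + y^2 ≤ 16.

The region D is 1 ≤ r ≤ 4, 0 ≤ θ ≤ 2π in polar coordinates, where x = r cos(θ), y = r sin(θ), and dA = r dr dθ.

Under the substitution, the integrand becomes 26exp(-r^2), so

    ∬_D (26exp(-x^2 - y^2)) dA = ∫_{0}^{2π} ∫_{1}^{4} (26exp(-r^2)) · r dr dθ.

Inner integral (in r): ∫_{1}^{4} (26exp(-r^2)) · r dr = -(13 - 13exp(15))exp(-16).

Outer integral (in θ): ∫_{0}^{2π} (-(13 - 13exp(15))exp(-16)) dθ = -26π (1 - exp(15))exp(-16).

Therefore ∬_D (26exp(-x^2 - y^2)) dA = -26π (1 - exp(15))exp(-16).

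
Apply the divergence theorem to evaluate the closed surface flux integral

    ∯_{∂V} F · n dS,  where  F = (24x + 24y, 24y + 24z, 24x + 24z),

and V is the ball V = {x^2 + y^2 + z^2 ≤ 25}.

By the divergence theorem,

    ∯_{∂V} F · n dS = ∭_V (∇ · F) dV.

Compute the divergence:
    ∇ · F = ∂F_x/∂x + ∂F_y/∂y + ∂F_z/∂z = 24 + 24 + 24 = 72.

In spherical coordinates, x = ρ sin(φ) cos(θ), y = ρ sin(φ) sin(θ), z = ρ cos(φ), dV = ρ^2 sin(φ) dρ dφ dθ, with 0 ≤ ρ ≤ 5, 0 ≤ φ ≤ π, 0 ≤ θ ≤ 2π.

The integrand, after substitution and multiplying by the volume element, becomes (72) · ρ^2 sin(φ), so

    ∭_V (∇·F) dV = ∫_0^{2π} ∫_0^{π} ∫_0^{5} (72) · ρ^2 sin(φ) dρ dφ dθ.

Inner (ρ from 0 to 5): 3000sin(φ).
Middle (φ from 0 to π): 6000.
Outer (θ from 0 to 2π): 12000π.

Therefore ∯_{∂V} F · n dS = 12000π.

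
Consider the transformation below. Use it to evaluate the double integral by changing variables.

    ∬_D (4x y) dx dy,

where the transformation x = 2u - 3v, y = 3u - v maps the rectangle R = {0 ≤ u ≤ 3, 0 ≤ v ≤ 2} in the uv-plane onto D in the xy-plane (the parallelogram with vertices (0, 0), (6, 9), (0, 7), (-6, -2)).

Compute the Jacobian determinant of (x, y) with respect to (u, v):

    ∂(x,y)/∂(u,v) = | 2  -3 | = (2)(-1) - (-3)(3) = 7.
                   | 3  -1 |

Its absolute value is |J| = 7 (the area scaling factor).

Substituting x = 2u - 3v, y = 3u - v into the integrand,

    4x y → 24u^2 - 44u v + 12v^2,

so the integral becomes

    ∬_R (24u^2 - 44u v + 12v^2) · |J| du dv = ∫_0^3 ∫_0^2 (168u^2 - 308u v + 84v^2) dv du.

Inner (v): 336u^2 - 616u + 224.
Outer (u): 924.

Therefore ∬_D (4x y) dx dy = 924.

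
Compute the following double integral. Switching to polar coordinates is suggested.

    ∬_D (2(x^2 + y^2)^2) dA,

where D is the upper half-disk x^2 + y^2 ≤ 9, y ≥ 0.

The region D is 0 ≤ r ≤ 3, 0 ≤ θ ≤ π in polar coordinates, where x = r cos(θ), y = r sin(θ), and dA = r dr dθ.

Under the substitution, the integrand becomes 2r^4, so

    ∬_D (2(x^2 + y^2)^2) dA = ∫_{0}^{π} ∫_{0}^{3} (2r^4) · r dr dθ.

Inner integral (in r): ∫_{0}^{3} (2r^4) · r dr = 243.

Outer integral (in θ): ∫_{0}^{π} (243) dθ = 243π.

Therefore ∬_D (2(x^2 + y^2)^2) dA = 243π.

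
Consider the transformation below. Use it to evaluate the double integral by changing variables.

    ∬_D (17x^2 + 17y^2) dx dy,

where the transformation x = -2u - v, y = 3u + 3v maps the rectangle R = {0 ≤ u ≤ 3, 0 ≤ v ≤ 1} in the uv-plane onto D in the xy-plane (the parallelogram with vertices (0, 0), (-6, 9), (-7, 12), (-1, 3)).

Compute the Jacobian determinant of (x, y) with respect to (u, v):

    ∂(x,y)/∂(u,v) = | -2  -1 | = (-2)(3) - (-1)(3) = -3.
                   | 3  3 |

Its absolute value is |J| = 3 (the area scaling factor).

Substituting x = -2u - v, y = 3u + 3v into the integrand,

    17x^2 + 17y^2 → 221u^2 + 374u v + 170v^2,

so the integral becomes

    ∬_R (221u^2 + 374u v + 170v^2) · |J| du dv = ∫_0^3 ∫_0^1 (663u^2 + 1122u v + 510v^2) dv du.

Inner (v): 663u^2 + 561u + 170.
Outer (u): 18003/2.

Therefore ∬_D (17x^2 + 17y^2) dx dy = 18003/2.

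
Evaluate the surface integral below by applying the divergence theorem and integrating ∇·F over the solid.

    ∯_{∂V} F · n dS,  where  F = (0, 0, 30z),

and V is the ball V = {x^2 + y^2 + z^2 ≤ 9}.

By the divergence theorem,

    ∯_{∂V} F · n dS = ∭_V (∇ · F) dV.

Compute the divergence:
    ∇ · F = ∂F_x/∂x + ∂F_y/∂y + ∂F_z/∂z = 0 + 0 + 30 = 30.

In spherical coordinates, x = ρ sin(φ) cos(θ), y = ρ sin(φ) sin(θ), z = ρ cos(φ), dV = ρ^2 sin(φ) dρ dφ dθ, with 0 ≤ ρ ≤ 3, 0 ≤ φ ≤ π, 0 ≤ θ ≤ 2π.

The integrand, after substitution and multiplying by the volume element, becomes (30) · ρ^2 sin(φ), so

    ∭_V (∇·F) dV = ∫_0^{2π} ∫_0^{π} ∫_0^{3} (30) · ρ^2 sin(φ) dρ dφ dθ.

Inner (ρ from 0 to 3): 270sin(φ).
Middle (φ from 0 to π): 540.
Outer (θ from 0 to 2π): 1080π.

Therefore ∯_{∂V} F · n dS = 1080π.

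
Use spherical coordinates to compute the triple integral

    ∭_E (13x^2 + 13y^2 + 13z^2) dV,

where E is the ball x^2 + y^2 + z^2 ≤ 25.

In spherical coordinates, x = ρ sin(φ) cos(θ), y = ρ sin(φ) sin(θ), z = ρ cos(φ), and dV = ρ^2 sin(φ) dρ dφ dθ.

The integrand becomes 13ρ^2, so

    ∭_E (13x^2 + 13y^2 + 13z^2) dV = ∫_{0}^{2π} ∫_{0}^{π} ∫_{0}^{5} (13ρ^2) · ρ^2 sin(φ) dρ dφ dθ.

Inner (ρ): 8125sin(φ).
Middle (φ): 16250.
Outer (θ): 32500π.

Therefore the triple integral equals 32500π.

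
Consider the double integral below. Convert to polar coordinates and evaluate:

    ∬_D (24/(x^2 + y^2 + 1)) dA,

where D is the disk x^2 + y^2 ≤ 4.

The region D is 0 ≤ r ≤ 2, 0 ≤ θ ≤ 2π in polar coordinates, where x = r cos(θ), y = r sin(θ), and dA = r dr dθ.

Under the substitution, the integrand becomes 24/(r^2 + 1), so

    ∬_D (24/(x^2 + y^2 + 1)) dA = ∫_{0}^{2π} ∫_{0}^{2} (24/(r^2 + 1)) · r dr dθ.

Inner integral (in r): ∫_{0}^{2} (24/(r^2 + 1)) · r dr = log(244140625).

Outer integral (in θ): ∫_{0}^{2π} (log(244140625)) dθ = 24π log(5).

Therefore ∬_D (24/(x^2 + y^2 + 1)) dA = 24π log(5).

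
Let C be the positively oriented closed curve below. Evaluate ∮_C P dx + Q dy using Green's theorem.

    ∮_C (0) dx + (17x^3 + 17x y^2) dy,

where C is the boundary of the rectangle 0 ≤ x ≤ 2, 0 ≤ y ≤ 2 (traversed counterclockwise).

Green's theorem converts the closed line integral into a double integral over the enclosed region D:

    ∮_C P dx + Q dy = ∬_D (∂Q/∂x - ∂P/∂y) dA.

Here P = 0, Q = 17x^3 + 17x y^2, so

    ∂Q/∂x = 51x^2 + 17y^2,    ∂P/∂y = 0,
    ∂Q/∂x - ∂P/∂y = 51x^2 + 17y^2.

D is the region 0 ≤ x ≤ 2, 0 ≤ y ≤ 2. Evaluating the double integral:

    ∬_D (51x^2 + 17y^2) dA = ∫_0^{2} ∫_0^{2} (51x^2 + 17y^2) dy dx.

Inner (y from 0 to 2): 102x^2 + 136/3.
Outer (x from 0 to 2): 1088/3.

Therefore ∮_C P dx + Q dy = 1088/3.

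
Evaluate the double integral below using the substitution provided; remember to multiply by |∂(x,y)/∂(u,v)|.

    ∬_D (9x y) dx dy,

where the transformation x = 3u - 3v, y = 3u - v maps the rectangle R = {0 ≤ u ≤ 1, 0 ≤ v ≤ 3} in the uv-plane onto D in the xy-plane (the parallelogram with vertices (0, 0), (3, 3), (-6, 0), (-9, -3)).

Compute the Jacobian determinant of (x, y) with respect to (u, v):

    ∂(x,y)/∂(u,v) = | 3  -3 | = (3)(-1) - (-3)(3) = 6.
                   | 3  -1 |

Its absolute value is |J| = 6 (the area scaling factor).

Substituting x = 3u - 3v, y = 3u - v into the integrand,

    9x y → 81u^2 - 108u v + 27v^2,

so the integral becomes

    ∬_R (81u^2 - 108u v + 27v^2) · |J| du dv = ∫_0^1 ∫_0^3 (486u^2 - 648u v + 162v^2) dv du.

Inner (v): 1458u^2 - 2916u + 1458.
Outer (u): 486.

Therefore ∬_D (9x y) dx dy = 486.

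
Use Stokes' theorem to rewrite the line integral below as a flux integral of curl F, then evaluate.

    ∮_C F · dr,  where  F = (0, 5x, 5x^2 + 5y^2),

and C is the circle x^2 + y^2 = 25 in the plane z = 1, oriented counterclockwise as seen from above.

Let S be the flat disk x^2 + y^2 ≤ 25 in the plane z = 1, with upward unit normal n̂ = ẑ. By Stokes' theorem,

    ∮_C F · dr = ∬_S (∇ × F) · n̂ dS = ∬_D (curl F)_z dA,

where D is the disk x^2 + y^2 ≤ 25.

Compute the curl of F = (0, 5x, 5x^2 + 5y^2):
    (∇ × F)_x = ∂F_z/∂y - ∂F_y/∂z = 10y,
    (∇ × F)_y = ∂F_x/∂z - ∂F_z/∂x = -10x,
    (∇ × F)_z = ∂F_y/∂x - ∂F_x/∂y = 5.

On z = 1, (curl F)_z = 5.

Convert to polar (x = r cos θ, y = r sin θ, dA = r dr dθ); the integrand becomes 5, so

    ∬_D (curl F)_z dA = ∫_0^{2π} ∫_0^{5} (5) · r dr dθ.

Inner (r from 0 to 5): 125/2.
Outer (θ from 0 to 2π): 125π.

Therefore ∮_C F · dr = 125π.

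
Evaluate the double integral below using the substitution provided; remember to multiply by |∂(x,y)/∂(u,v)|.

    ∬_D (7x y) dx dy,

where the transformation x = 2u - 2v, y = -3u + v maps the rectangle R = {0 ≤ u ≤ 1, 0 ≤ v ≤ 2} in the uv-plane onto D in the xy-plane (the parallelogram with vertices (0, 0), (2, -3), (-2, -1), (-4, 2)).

Compute the Jacobian determinant of (x, y) with respect to (u, v):

    ∂(x,y)/∂(u,v) = | 2  -2 | = (2)(1) - (-2)(-3) = -4.
                   | -3  1 |

Its absolute value is |J| = 4 (the area scaling factor).

Substituting x = 2u - 2v, y = -3u + v into the integrand,

    7x y → -42u^2 + 56u v - 14v^2,

so the integral becomes

    ∬_R (-42u^2 + 56u v - 14v^2) · |J| du dv = ∫_0^1 ∫_0^2 (-168u^2 + 224u v - 56v^2) dv du.

Inner (v): -336u^2 + 448u - 448/3.
Outer (u): -112/3.

Therefore ∬_D (7x y) dx dy = -112/3.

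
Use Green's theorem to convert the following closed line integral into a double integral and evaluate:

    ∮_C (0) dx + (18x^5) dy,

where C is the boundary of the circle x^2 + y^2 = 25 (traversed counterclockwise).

Green's theorem converts the closed line integral into a double integral over the enclosed region D:

    ∮_C P dx + Q dy = ∬_D (∂Q/∂x - ∂P/∂y) dA.

Here P = 0, Q = 18x^5, so

    ∂Q/∂x = 90x^4,    ∂P/∂y = 0,
    ∂Q/∂x - ∂P/∂y = 90x^4.

D is the region x^2 + y^2 ≤ 25. Evaluating the double integral:

In polar coordinates (x = r cos θ, y = r sin θ, dA = r dr dθ) the integrand becomes 90r^4cos(θ)^4, so

    ∬_D (90x^4) dA = ∫_0^{2π} ∫_0^{5} (90r^4cos(θ)^4) · r dr dθ.

Inner (r from 0 to 5): 234375cos(θ)^4.
Outer (θ from 0 to 2π): 703125π/4.

Therefore ∮_C P dx + Q dy = 703125π/4.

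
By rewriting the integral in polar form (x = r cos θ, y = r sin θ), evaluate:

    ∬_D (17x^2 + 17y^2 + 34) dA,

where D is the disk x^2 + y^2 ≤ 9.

The region D is 0 ≤ r ≤ 3, 0 ≤ θ ≤ 2π in polar coordinates, where x = r cos(θ), y = r sin(θ), and dA = r dr dθ.

Under the substitution, the integrand becomes 17r^2 + 34, so

    ∬_D (17x^2 + 17y^2 + 34) dA = ∫_{0}^{2π} ∫_{0}^{3} (17r^2 + 34) · r dr dθ.

Inner integral (in r): ∫_{0}^{3} (17r^2 + 34) · r dr = 1989/4.

Outer integral (in θ): ∫_{0}^{2π} (1989/4) dθ = 1989π/2.

Therefore ∬_D (17x^2 + 17y^2 + 34) dA = 1989π/2.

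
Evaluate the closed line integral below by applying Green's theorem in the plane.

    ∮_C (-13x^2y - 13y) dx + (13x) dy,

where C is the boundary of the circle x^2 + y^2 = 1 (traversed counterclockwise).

Green's theorem converts the closed line integral into a double integral over the enclosed region D:

    ∮_C P dx + Q dy = ∬_D (∂Q/∂x - ∂P/∂y) dA.

Here P = -13x^2y - 13y, Q = 13x, so

    ∂Q/∂x = 13,    ∂P/∂y = -13x^2 - 13,
    ∂Q/∂x - ∂P/∂y = 13x^2 + 26.

D is the region x^2 + y^2 ≤ 1. Evaluating the double integral:

In polar coordinates (x = r cos θ, y = r sin θ, dA = r dr dθ) the integrand becomes 13r^2cos(θ)^2 + 26, so

    ∬_D (13x^2 + 26) dA = ∫_0^{2π} ∫_0^{1} (13r^2cos(θ)^2 + 26) · r dr dθ.

Inner (r from 0 to 1): 13cos(θ)^2/4 + 13.
Outer (θ from 0 to 2π): 117π/4.

Therefore ∮_C P dx + Q dy = 117π/4.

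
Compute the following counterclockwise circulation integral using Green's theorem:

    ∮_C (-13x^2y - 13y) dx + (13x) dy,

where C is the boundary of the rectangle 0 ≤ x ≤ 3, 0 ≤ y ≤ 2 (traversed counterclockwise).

Green's theorem converts the closed line integral into a double integral over the enclosed region D:

    ∮_C P dx + Q dy = ∬_D (∂Q/∂x - ∂P/∂y) dA.

Here P = -13x^2y - 13y, Q = 13x, so

    ∂Q/∂x = 13,    ∂P/∂y = -13x^2 - 13,
    ∂Q/∂x - ∂P/∂y = 13x^2 + 26.

D is the region 0 ≤ x ≤ 3, 0 ≤ y ≤ 2. Evaluating the double integral:

    ∬_D (13x^2 + 26) dA = ∫_0^{3} ∫_0^{2} (13x^2 + 26) dy dx.

Inner (y from 0 to 2): 26x^2 + 52.
Outer (x from 0 to 3): 390.

Therefore ∮_C P dx + Q dy = 390.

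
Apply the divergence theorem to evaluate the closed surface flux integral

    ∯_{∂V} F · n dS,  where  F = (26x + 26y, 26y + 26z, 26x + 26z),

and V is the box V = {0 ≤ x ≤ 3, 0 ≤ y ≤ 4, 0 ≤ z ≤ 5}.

By the divergence theorem,

    ∯_{∂V} F · n dS = ∭_V (∇ · F) dV.

Compute the divergence:
    ∇ · F = ∂F_x/∂x + ∂F_y/∂y + ∂F_z/∂z = 26 + 26 + 26 = 78.

V is a rectangular box, so dV = dx dy dz with 0 ≤ x ≤ 3, 0 ≤ y ≤ 4, 0 ≤ z ≤ 5.

Integrate (78) over V as an iterated integral:

    ∭_V (∇·F) dV = ∫_0^{3} ∫_0^{4} ∫_0^{5} (78) dz dy dx.

Inner (z from 0 to 5): 390.
Middle (y from 0 to 4): 1560.
Outer (x from 0 to 3): 4680.

Therefore ∯_{∂V} F · n dS = 4680.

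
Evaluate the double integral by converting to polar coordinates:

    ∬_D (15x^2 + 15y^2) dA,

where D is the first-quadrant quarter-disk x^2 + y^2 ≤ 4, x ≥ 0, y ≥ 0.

The region D is 0 ≤ r ≤ 2, 0 ≤ θ ≤ π/2 in polar coordinates, where x = r cos(θ), y = r sin(θ), and dA = r dr dθ.

Under the substitution, the integrand becomes 15r^2, so

    ∬_D (15x^2 + 15y^2) dA = ∫_{0}^{π/2} ∫_{0}^{2} (15r^2) · r dr dθ.

Inner integral (in r): ∫_{0}^{2} (15r^2) · r dr = 60.

Outer integral (in θ): ∫_{0}^{π/2} (60) dθ = 30π.

Therefore ∬_D (15x^2 + 15y^2) dA = 30π.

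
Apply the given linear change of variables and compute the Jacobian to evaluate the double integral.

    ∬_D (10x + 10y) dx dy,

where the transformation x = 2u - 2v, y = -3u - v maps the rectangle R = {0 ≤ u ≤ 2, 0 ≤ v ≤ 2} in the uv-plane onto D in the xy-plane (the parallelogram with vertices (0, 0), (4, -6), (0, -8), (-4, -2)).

Compute the Jacobian determinant of (x, y) with respect to (u, v):

    ∂(x,y)/∂(u,v) = | 2  -2 | = (2)(-1) - (-2)(-3) = -8.
                   | -3  -1 |

Its absolute value is |J| = 8 (the area scaling factor).

Substituting x = 2u - 2v, y = -3u - v into the integrand,

    10x + 10y → -10u - 30v,

so the integral becomes

    ∬_R (-10u - 30v) · |J| du dv = ∫_0^2 ∫_0^2 (-80u - 240v) dv du.

Inner (v): -160u - 480.
Outer (u): -1280.

Therefore ∬_D (10x + 10y) dx dy = -1280.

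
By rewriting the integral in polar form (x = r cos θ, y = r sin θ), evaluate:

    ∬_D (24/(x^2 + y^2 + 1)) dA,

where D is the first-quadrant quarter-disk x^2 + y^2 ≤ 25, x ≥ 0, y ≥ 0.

The region D is 0 ≤ r ≤ 5, 0 ≤ θ ≤ π/2 in polar coordinates, where x = r cos(θ), y = r sin(θ), and dA = r dr dθ.

Under the substitution, the integrand becomes 24/(r^2 + 1), so

    ∬_D (24/(x^2 + y^2 + 1)) dA = ∫_{0}^{π/2} ∫_{0}^{5} (24/(r^2 + 1)) · r dr dθ.

Inner integral (in r): ∫_{0}^{5} (24/(r^2 + 1)) · r dr = log(95428956661682176).

Outer integral (in θ): ∫_{0}^{π/2} (log(95428956661682176)) dθ = 6π log(26).

Therefore ∬_D (24/(x^2 + y^2 + 1)) dA = 6π log(26).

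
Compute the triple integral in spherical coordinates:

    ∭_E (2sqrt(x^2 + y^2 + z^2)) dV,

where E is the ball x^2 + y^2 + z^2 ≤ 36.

In spherical coordinates, x = ρ sin(φ) cos(θ), y = ρ sin(φ) sin(θ), z = ρ cos(φ), and dV = ρ^2 sin(φ) dρ dφ dθ.

The integrand becomes 2ρ, so

    ∭_E (2sqrt(x^2 + y^2 + z^2)) dV = ∫_{0}^{2π} ∫_{0}^{π} ∫_{0}^{6} (2ρ) · ρ^2 sin(φ) dρ dφ dθ.

Inner (ρ): 648sin(φ).
Middle (φ): 1296.
Outer (θ): 2592π.

Therefore the triple integral equals 2592π.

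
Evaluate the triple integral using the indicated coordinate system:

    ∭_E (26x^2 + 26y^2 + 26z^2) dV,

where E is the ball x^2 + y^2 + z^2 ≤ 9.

In spherical coordinates, x = ρ sin(φ) cos(θ), y = ρ sin(φ) sin(θ), z = ρ cos(φ), and dV = ρ^2 sin(φ) dρ dφ dθ.

The integrand becomes 26ρ^2, so

    ∭_E (26x^2 + 26y^2 + 26z^2) dV = ∫_{0}^{2π} ∫_{0}^{π} ∫_{0}^{3} (26ρ^2) · ρ^2 sin(φ) dρ dφ dθ.

Inner (ρ): 6318sin(φ)/5.
Middle (φ): 12636/5.
Outer (θ): 25272π/5.

Therefore the triple integral equals 25272π/5.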